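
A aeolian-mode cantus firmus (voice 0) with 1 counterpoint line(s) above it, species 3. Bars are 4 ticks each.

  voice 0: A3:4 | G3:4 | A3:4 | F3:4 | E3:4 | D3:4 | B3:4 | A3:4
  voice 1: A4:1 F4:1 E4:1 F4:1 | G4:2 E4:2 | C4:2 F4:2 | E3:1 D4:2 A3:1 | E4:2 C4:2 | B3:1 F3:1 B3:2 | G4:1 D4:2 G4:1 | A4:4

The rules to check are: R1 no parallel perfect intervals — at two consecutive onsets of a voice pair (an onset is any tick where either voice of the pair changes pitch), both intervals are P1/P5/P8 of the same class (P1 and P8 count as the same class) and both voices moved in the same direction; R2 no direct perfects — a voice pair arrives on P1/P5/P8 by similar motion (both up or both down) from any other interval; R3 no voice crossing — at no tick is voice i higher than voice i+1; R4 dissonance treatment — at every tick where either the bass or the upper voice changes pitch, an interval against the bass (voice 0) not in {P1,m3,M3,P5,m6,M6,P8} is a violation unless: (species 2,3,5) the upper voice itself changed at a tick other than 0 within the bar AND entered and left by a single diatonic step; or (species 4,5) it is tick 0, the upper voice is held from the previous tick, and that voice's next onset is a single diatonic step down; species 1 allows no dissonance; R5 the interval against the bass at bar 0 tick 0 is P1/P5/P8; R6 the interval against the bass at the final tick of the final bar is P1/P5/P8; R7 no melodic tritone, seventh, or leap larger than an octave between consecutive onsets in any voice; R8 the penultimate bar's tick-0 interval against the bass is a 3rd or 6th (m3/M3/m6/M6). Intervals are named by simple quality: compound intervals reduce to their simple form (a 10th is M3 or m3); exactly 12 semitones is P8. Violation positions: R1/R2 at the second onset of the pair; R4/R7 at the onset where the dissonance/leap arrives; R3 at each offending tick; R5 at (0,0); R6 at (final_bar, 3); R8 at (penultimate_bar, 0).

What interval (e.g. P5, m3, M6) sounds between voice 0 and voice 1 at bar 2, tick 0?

m3

voice 0=A3 voice 1=C4 -> m3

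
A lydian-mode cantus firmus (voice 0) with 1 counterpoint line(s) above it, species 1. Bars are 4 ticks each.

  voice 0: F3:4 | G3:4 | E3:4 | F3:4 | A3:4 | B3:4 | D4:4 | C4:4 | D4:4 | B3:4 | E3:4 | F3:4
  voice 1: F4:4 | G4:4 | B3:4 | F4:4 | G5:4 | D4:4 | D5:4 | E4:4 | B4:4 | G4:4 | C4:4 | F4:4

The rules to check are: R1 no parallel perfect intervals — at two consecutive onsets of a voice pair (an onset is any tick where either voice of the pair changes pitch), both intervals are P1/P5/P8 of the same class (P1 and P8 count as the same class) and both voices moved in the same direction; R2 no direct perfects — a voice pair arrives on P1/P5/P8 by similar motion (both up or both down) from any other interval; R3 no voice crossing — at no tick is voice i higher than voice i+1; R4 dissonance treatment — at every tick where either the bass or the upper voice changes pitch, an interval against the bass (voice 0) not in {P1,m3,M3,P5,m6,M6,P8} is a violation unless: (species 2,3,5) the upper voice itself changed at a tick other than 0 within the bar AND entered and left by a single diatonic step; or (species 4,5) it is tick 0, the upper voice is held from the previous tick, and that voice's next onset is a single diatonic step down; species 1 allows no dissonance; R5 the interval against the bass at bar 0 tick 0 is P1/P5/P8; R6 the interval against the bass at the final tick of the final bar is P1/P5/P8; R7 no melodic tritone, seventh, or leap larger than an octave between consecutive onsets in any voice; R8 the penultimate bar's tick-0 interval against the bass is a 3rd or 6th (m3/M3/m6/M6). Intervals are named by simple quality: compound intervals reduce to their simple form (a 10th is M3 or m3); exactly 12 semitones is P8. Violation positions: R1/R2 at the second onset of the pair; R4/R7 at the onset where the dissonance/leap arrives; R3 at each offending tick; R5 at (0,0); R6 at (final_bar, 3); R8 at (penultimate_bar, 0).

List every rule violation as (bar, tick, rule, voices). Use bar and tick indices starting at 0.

(1, 0, R1, (0, 1))
(2, 0, R2, (0, 1))
(3, 0, R2, (0, 1))
(3, 0, R7, (1,))
(4, 0, R4, (0, 1))
(4, 0, R7, (1,))
(5, 0, R7, (1,))
(6, 0, R2, (0, 1))
(7, 0, R7, (1,))
(11, 0, R2, (0, 1))

bar 0: v0=F3 v1=F4 downbeat P8
bar 1: v0=G3 v1=G4 downbeat P8
bar 2: v0=E3 v1=B3 downbeat P5
bar 3: v0=F3 v1=F4 downbeat P8
bar 4: v0=A3 v1=G5 downbeat m7
bar 5: v0=B3 v1=D4 downbeat m3
bar 6: v0=D4 v1=D5 downbeat P8
bar 7: v0=C4 v1=E4 downbeat M3
bar 8: v0=D4 v1=B4 downbeat M6
bar 9: v0=B3 v1=G4 downbeat m6
bar 10: v0=E3 v1=C4 downbeat m6
bar 11: v0=F3 v1=F4 downbeat P8
  -> R1 @ bar 1 tick 0 v(0, 1): F3/F4 P8 -> G3/G4 P8 similar
  -> R2 @ bar 2 tick 0 v(0, 1): G3/G4 P8 -> E3/B3 P5 similar
  -> R2 @ bar 3 tick 0 v(0, 1): E3/B3 P5 -> F3/F4 P8 similar
  -> R7 @ bar 3 tick 0 v(1,): B3->F4 leap 6st
  -> R4 @ bar 4 tick 0 v(0, 1): A3/G5 m7 untreated
  -> R7 @ bar 4 tick 0 v(1,): F4->G5 leap 14st
  -> R7 @ bar 5 tick 0 v(1,): G5->D4 leap 17st
  -> R2 @ bar 6 tick 0 v(0, 1): B3/D4 m3 -> D4/D5 P8 similar
  -> R7 @ bar 7 tick 0 v(1,): D5->E4 leap 10st
  -> R2 @ bar 11 tick 0 v(0, 1): E3/C4 m6 -> F3/F4 P8 similar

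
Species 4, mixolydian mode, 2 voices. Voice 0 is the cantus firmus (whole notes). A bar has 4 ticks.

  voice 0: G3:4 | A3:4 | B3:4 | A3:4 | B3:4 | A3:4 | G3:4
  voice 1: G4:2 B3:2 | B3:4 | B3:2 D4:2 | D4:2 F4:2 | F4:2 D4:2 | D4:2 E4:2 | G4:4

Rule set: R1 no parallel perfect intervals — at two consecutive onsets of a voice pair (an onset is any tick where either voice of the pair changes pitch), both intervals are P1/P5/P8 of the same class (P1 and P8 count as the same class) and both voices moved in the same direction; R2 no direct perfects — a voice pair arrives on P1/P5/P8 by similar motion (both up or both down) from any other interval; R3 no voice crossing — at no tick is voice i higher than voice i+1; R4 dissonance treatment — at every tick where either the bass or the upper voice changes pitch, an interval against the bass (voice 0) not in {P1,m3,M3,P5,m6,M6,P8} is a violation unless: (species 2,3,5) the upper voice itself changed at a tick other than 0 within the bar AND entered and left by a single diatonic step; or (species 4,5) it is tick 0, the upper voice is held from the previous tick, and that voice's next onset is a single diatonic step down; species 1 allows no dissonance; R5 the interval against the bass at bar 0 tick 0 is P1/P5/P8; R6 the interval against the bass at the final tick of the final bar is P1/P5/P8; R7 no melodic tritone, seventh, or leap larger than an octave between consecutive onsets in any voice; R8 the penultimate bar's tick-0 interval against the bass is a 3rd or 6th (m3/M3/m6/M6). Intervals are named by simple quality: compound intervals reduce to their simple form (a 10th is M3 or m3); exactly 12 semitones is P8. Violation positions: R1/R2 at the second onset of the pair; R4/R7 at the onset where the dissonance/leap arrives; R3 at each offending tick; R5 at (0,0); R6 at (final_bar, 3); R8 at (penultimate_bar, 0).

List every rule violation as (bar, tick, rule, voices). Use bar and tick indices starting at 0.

bar 0: v0=G3 v1=G4 downbeat P8
bar 1: v0=A3 v1=B3 downbeat M2
bar 2: v0=B3 v1=B3 downbeat P1
bar 3: v0=A3 v1=D4 downbeat P4
bar 4: v0=B3 v1=F4 downbeat TT
bar 5: v0=A3 v1=D4 downbeat P4
bar 6: v0=G3 v1=G4 downbeat P8
  -> R4 @ bar 1 tick 0 v(0, 1): A3/B3 M2 untreated
  -> R4 @ bar 3 tick 0 v(0, 1): A3/D4 P4 untreated
  -> R4 @ bar 4 tick 0 v(0, 1): B3/F4 TT untreated
  -> R4 @ bar 5 tick 0 v(0, 1): A3/D4 P4 untreated
  -> R8 @ bar 5 tick 0 v(0, 1): penult P4 not 3rd/6th

(1, 0, R4, (0, 1))
(3, 0, R4, (0, 1))
(4, 0, R4, (0, 1))
(5, 0, R4, (0, 1))
(5, 0, R8, (0, 1))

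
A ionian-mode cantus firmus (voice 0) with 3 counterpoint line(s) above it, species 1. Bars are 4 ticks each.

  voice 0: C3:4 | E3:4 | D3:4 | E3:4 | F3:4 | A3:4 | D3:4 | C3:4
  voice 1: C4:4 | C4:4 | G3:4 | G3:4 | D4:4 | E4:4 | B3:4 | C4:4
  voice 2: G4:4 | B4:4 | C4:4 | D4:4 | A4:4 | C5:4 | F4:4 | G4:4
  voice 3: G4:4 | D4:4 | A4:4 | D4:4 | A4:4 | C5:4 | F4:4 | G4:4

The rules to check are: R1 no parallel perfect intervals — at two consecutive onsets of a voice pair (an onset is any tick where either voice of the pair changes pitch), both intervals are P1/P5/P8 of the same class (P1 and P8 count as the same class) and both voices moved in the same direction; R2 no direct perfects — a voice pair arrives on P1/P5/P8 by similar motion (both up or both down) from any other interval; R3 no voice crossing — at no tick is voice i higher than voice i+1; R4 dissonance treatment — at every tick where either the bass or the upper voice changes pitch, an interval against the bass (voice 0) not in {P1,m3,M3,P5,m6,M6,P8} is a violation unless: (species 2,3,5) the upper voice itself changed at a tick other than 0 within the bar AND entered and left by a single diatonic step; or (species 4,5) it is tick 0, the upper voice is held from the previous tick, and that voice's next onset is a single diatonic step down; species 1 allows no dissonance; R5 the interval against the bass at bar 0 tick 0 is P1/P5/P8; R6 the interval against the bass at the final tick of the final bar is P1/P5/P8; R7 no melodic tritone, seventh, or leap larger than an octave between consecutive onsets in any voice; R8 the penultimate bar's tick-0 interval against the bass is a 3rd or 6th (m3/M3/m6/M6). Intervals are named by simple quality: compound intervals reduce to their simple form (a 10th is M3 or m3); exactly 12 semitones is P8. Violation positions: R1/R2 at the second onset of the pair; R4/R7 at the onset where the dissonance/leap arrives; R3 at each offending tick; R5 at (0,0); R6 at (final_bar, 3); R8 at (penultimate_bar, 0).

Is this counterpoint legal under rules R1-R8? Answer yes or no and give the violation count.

No (20 violations)

bar 0: v0=C3 v1=C4 v2=G4 v3=G4 (P5)
bar 1: v0=E3 v1=C4 v2=B4 v3=D4 (m7)
bar 2: v0=D3 v1=G3 v2=C4 v3=A4 (P5)
bar 3: v0=E3 v1=G3 v2=D4 v3=D4 (m7)
bar 4: v0=F3 v1=D4 v2=A4 v3=A4 (M3)
bar 5: v0=A3 v1=E4 v2=C5 v3=C5 (m3)
bar 6: v0=D3 v1=B3 v2=F4 v3=F4 (m3)
bar 7: v0=C3 v1=C4 v2=G4 v3=G4 (P5)
  R1 @ bar1.0: C3/G4 P5 -> E3/B4 P5 similar
  R3 @ bar1.0: B4 above D4
  R4 @ bar1.0: E3/D4 m7 untreated
  R3 @ bar1.1: B4 above D4
  R3 @ bar1.2: B4 above D4
  R3 @ bar1.3: B4 above D4
  R4 @ bar2.0: D3/G3 P4 untreated
  R4 @ bar2.0: D3/C4 m7 untreated
  R7 @ bar2.0: B4->C4 leap 11st
  R4 @ bar3.0: E3/D4 m7 untreated
  R4 @ bar3.0: E3/D4 m7 untreated
  R1 @ bar4.0: G3/D4 P5 -> D4/A4 P5 similar
  R1 @ bar4.0: G3/D4 P5 -> D4/A4 P5 similar
  R1 @ bar4.0: D4/D4 P1 -> A4/A4 P1 similar
  R1 @ bar5.0: A4/A4 P1 -> C5/C5 P1 similar
  R2 @ bar5.0: F3/D4 M6 -> A3/E4 P5 similar
  R1 @ bar6.0: C5/C5 P1 -> F4/F4 P1 similar
  R1 @ bar7.0: F4/F4 P1 -> G4/G4 P1 similar
  R2 @ bar7.0: B3/F4 TT -> C4/G4 P5 similar
  R2 @ bar7.0: B3/F4 TT -> C4/G4 P5 similar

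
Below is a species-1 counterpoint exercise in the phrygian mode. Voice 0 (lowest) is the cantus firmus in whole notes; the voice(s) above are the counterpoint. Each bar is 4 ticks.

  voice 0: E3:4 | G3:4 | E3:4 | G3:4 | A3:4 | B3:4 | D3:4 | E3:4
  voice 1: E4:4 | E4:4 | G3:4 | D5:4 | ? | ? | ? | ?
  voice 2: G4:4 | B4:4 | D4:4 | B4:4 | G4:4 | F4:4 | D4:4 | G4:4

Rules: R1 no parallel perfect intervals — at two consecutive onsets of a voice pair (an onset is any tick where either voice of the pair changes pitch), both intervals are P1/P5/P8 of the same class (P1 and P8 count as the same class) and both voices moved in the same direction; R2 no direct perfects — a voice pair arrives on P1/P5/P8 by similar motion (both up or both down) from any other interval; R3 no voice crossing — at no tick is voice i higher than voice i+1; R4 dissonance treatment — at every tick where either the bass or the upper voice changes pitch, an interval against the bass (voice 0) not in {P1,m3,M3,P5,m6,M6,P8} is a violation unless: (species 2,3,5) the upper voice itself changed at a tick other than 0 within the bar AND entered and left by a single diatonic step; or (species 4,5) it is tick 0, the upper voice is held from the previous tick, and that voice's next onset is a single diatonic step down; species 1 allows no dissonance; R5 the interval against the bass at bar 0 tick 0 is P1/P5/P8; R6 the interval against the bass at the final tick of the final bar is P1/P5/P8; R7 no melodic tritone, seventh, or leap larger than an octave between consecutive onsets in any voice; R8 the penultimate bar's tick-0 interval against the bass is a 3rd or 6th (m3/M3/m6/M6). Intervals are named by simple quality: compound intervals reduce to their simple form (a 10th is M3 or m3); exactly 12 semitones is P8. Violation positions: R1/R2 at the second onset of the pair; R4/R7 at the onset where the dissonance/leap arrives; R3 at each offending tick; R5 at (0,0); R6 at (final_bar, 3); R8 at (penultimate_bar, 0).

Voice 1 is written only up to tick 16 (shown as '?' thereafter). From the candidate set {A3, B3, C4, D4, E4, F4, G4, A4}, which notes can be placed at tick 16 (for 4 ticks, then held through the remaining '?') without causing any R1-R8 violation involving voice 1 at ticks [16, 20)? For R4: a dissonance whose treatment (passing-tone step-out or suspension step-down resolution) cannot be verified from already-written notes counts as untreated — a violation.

{F4}

A3: violates R7
B3: violates R4,R7
C4: violates R2,R7
D4: violates R4
E4: violates R7
F4: legal
G4: violates R2,R4
A4: violates R3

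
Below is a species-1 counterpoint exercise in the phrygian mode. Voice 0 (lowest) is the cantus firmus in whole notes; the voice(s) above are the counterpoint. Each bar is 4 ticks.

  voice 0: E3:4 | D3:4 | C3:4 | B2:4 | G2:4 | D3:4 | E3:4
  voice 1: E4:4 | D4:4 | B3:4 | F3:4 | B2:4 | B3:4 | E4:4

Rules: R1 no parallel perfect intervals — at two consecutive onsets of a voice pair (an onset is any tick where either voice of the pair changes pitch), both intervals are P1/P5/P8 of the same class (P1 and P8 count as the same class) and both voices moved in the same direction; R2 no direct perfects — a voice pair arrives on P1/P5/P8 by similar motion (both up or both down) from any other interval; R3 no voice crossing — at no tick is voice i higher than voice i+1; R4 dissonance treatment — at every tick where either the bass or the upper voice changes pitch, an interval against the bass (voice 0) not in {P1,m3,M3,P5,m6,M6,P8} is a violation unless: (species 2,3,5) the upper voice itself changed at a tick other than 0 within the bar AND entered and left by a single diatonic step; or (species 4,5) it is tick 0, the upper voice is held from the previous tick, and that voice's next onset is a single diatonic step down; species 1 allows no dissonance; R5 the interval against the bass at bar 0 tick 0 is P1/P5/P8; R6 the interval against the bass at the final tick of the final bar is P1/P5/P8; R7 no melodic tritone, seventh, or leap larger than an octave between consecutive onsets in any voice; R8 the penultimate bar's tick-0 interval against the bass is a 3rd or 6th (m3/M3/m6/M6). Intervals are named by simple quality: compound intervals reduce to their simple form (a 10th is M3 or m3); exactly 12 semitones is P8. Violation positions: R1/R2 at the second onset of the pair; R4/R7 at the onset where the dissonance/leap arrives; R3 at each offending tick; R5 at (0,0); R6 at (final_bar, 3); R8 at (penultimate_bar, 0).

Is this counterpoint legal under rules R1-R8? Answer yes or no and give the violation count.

bar 0: v0=E3 v1=E4 (P8)
bar 1: v0=D3 v1=D4 (P8)
bar 2: v0=C3 v1=B3 (M7)
bar 3: v0=B2 v1=F3 (TT)
bar 4: v0=G2 v1=B2 (M3)
bar 5: v0=D3 v1=B3 (M6)
bar 6: v0=E3 v1=E4 (P8)
  R1 @ bar1.0: E3/E4 P8 -> D3/D4 P8 similar
  R4 @ bar2.0: C3/B3 M7 untreated
  R4 @ bar3.0: B2/F3 TT untreated
  R7 @ bar3.0: B3->F3 leap 6st
  R7 @ bar4.0: F3->B2 leap 6st
  R2 @ bar6.0: D3/B3 M6 -> E3/E4 P8 similar

No (6 violations)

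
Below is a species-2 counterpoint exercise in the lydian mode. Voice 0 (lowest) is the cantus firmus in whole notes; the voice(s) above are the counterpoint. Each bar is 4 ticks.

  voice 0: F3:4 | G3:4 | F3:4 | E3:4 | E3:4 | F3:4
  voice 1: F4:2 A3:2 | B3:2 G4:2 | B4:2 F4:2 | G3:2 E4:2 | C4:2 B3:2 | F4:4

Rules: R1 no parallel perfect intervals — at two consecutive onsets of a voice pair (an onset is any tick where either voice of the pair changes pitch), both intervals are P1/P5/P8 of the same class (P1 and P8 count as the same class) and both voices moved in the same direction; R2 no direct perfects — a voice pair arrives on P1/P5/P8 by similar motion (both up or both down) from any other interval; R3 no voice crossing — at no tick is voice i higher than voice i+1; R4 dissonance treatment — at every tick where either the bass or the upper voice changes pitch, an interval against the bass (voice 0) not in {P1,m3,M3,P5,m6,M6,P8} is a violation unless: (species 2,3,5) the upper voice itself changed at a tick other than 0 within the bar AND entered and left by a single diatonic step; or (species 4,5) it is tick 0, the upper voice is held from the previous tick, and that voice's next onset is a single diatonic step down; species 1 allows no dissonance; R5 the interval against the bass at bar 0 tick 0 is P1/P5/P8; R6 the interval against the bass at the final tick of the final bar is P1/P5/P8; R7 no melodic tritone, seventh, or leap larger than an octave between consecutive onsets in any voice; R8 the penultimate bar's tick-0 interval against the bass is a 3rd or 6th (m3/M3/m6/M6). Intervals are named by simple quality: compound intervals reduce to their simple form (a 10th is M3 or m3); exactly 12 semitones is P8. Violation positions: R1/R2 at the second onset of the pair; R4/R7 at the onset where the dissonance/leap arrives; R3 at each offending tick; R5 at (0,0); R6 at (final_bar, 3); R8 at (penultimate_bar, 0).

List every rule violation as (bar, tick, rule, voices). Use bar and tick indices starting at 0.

bar 0: v0=F3 v1=F4 downbeat P8
bar 1: v0=G3 v1=B3 downbeat M3
bar 2: v0=F3 v1=B4 downbeat TT
bar 3: v0=E3 v1=G3 downbeat m3
bar 4: v0=E3 v1=C4 downbeat m6
bar 5: v0=F3 v1=F4 downbeat P8
  -> R4 @ bar 2 tick 0 v(0, 1): F3/B4 TT untreated
  -> R7 @ bar 2 tick 2 v(1,): B4->F4 leap 6st
  -> R7 @ bar 3 tick 0 v(1,): F4->G3 leap 10st
  -> R2 @ bar 5 tick 0 v(0, 1): E3/B3 P5 -> F3/F4 P8 similar
  -> R7 @ bar 5 tick 0 v(1,): B3->F4 leap 6st

(2, 0, R4, (0, 1))
(2, 2, R7, (1,))
(3, 0, R7, (1,))
(5, 0, R2, (0, 1))
(5, 0, R7, (1,))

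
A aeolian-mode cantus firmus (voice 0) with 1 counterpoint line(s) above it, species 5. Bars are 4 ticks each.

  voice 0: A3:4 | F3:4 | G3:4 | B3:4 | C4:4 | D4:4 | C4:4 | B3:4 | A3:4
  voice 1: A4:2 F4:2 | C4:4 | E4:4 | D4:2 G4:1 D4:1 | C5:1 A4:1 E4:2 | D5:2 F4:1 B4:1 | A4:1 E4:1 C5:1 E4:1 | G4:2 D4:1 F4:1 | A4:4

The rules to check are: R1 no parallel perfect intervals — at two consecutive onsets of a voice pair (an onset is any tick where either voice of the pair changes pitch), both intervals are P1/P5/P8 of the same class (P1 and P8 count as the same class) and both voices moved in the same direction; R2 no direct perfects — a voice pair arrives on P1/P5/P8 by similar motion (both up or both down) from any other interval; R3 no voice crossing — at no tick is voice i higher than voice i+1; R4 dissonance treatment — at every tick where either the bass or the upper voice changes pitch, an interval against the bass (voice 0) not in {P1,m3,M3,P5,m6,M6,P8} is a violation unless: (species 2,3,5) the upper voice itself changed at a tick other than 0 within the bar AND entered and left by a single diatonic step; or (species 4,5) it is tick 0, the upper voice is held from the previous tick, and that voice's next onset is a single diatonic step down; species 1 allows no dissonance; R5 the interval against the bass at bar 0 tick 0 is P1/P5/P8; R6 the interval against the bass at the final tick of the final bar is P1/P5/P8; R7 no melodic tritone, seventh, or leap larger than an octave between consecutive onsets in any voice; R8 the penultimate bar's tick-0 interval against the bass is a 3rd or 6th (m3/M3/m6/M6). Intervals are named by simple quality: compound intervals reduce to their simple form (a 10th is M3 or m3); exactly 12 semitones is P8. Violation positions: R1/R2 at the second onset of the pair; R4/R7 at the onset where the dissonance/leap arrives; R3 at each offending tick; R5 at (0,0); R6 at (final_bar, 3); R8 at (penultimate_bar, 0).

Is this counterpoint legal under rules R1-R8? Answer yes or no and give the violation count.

bar 0: v0=A3 v1=A4 (P8)
bar 1: v0=F3 v1=C4 (P5)
bar 2: v0=G3 v1=E4 (M6)
bar 3: v0=B3 v1=D4 (m3)
bar 4: v0=C4 v1=C5 (P8)
bar 5: v0=D4 v1=D5 (P8)
bar 6: v0=C4 v1=A4 (M6)
bar 7: v0=B3 v1=G4 (m6)
bar 8: v0=A3 v1=A4 (P8)
  R2 @ bar1.0: A3/F4 m6 -> F3/C4 P5 similar
  R2 @ bar4.0: B3/D4 m3 -> C4/C5 P8 similar
  R7 @ bar4.0: D4->C5 leap 10st
  R2 @ bar5.0: C4/E4 M3 -> D4/D5 P8 similar
  R7 @ bar5.0: E4->D5 leap 10st
  R7 @ bar5.3: F4->B4 leap 6st
  R4 @ bar7.3: B3/F4 TT untreated

No (7 violations)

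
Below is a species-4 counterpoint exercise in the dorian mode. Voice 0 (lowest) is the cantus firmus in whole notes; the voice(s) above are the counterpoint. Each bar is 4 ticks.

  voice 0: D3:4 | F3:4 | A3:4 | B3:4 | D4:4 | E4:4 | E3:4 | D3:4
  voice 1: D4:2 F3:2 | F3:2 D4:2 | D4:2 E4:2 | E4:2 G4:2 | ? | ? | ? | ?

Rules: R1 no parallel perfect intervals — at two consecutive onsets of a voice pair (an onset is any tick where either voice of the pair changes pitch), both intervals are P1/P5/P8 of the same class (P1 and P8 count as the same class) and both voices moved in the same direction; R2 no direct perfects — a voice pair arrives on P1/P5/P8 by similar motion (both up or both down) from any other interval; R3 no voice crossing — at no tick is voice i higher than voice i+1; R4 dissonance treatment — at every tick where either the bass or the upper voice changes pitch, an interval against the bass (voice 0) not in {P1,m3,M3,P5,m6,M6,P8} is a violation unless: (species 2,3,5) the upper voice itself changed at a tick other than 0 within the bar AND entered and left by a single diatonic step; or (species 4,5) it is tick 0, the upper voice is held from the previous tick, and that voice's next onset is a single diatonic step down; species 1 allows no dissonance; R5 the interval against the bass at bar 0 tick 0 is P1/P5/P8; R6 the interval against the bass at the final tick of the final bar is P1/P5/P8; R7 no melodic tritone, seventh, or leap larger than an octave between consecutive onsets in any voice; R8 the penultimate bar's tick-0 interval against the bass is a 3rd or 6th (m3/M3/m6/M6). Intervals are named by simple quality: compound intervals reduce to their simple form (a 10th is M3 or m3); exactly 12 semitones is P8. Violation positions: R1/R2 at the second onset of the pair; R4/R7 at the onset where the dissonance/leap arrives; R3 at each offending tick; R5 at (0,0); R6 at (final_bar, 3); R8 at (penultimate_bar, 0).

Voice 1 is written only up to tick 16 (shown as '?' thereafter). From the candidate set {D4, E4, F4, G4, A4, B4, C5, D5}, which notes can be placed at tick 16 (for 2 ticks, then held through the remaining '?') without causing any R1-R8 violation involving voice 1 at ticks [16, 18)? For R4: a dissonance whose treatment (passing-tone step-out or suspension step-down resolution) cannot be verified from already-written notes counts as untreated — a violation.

D4: legal
E4: violates R4
F4: legal
G4: violates R4
A4: violates R2
B4: legal
C5: violates R4
D5: violates R2

{B4, D4, F4}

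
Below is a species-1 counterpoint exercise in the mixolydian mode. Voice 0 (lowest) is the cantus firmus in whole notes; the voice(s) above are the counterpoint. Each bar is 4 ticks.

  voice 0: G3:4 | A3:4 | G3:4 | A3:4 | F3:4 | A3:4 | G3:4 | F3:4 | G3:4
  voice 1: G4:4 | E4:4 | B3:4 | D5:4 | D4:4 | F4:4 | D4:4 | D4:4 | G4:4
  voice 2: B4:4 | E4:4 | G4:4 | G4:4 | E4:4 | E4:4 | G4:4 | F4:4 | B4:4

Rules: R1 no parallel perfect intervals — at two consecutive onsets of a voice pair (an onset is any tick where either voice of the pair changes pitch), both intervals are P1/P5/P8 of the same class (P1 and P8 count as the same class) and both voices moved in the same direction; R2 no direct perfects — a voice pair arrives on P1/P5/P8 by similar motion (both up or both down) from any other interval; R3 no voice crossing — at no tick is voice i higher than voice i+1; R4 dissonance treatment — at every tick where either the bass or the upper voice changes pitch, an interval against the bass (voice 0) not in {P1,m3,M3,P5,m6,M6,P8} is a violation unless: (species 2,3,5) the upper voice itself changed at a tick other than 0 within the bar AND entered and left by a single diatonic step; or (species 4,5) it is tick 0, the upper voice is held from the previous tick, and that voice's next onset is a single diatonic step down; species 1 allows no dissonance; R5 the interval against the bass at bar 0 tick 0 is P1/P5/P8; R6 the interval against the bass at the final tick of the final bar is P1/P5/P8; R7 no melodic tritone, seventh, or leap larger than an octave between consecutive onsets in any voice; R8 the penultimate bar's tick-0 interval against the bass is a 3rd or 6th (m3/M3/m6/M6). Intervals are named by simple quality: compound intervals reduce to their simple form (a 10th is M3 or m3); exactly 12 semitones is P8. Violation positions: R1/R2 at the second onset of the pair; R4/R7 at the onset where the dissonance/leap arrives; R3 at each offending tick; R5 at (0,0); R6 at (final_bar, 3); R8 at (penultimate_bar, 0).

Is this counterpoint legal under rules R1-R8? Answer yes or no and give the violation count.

bar 0: v0=G3 v1=G4 v2=B4 (M3)
bar 1: v0=A3 v1=E4 v2=E4 (P5)
bar 2: v0=G3 v1=B3 v2=G4 (P8)
bar 3: v0=A3 v1=D5 v2=G4 (m7)
bar 4: v0=F3 v1=D4 v2=E4 (M7)
bar 5: v0=A3 v1=F4 v2=E4 (P5)
bar 6: v0=G3 v1=D4 v2=G4 (P8)
bar 7: v0=F3 v1=D4 v2=F4 (P8)
bar 8: v0=G3 v1=G4 v2=B4 (M3)
  R5 @ bar0.0: opens on M3
  R2 @ bar1.0: G4/B4 M3 -> E4/E4 P1 similar
  R3 @ bar3.0: D5 above G4
  R4 @ bar3.0: A3/D5 P4 untreated
  R4 @ bar3.0: A3/G4 m7 untreated
  R7 @ bar3.0: B3->D5 leap 15st
  R3 @ bar3.1: D5 above G4
  R3 @ bar3.2: D5 above G4
  R3 @ bar3.3: D5 above G4
  R4 @ bar4.0: F3/E4 M7 untreated
  R3 @ bar5.0: F4 above E4
  R3 @ bar5.1: F4 above E4
  R3 @ bar5.2: F4 above E4
  R3 @ bar5.3: F4 above E4
  R2 @ bar6.0: A3/F4 m6 -> G3/D4 P5 similar
  R1 @ bar7.0: G3/G4 P8 -> F3/F4 P8 similar
  R8 @ bar7.0: penult P8 not 3rd/6th
  R2 @ bar8.0: F3/D4 M6 -> G3/G4 P8 similar
  R7 @ bar8.0: F4->B4 leap 6st
  R6 @ bar8.3: closes on M3

No (20 violations)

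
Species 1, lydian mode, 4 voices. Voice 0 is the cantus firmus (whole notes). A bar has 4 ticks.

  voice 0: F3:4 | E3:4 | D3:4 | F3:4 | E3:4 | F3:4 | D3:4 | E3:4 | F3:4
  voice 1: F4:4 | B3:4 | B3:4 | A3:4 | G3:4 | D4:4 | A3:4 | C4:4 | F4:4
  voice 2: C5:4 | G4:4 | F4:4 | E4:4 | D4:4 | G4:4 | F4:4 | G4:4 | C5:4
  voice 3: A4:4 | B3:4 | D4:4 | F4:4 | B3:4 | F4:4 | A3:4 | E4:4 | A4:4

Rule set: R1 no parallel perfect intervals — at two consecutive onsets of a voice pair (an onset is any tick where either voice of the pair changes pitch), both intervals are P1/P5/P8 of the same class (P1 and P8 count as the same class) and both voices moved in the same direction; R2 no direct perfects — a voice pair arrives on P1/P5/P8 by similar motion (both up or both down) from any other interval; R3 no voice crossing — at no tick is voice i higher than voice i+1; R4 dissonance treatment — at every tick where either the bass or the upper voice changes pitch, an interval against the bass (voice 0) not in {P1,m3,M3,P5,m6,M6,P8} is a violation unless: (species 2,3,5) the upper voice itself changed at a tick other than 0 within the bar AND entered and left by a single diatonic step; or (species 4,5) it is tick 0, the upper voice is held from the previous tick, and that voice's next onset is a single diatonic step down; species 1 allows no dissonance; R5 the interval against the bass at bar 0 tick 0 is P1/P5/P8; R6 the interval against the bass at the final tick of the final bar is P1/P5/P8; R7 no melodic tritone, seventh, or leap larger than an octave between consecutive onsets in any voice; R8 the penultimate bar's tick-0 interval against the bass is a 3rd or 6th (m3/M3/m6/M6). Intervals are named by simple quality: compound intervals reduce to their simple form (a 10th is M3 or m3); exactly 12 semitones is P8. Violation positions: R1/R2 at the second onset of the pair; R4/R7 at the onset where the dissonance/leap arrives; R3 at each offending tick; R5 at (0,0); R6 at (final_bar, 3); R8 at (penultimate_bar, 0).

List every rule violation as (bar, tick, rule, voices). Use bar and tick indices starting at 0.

(0, 0, R3, (2, 3))
(0, 0, R5, (0, 3))
(0, 1, R3, (2, 3))
(0, 2, R3, (2, 3))
(0, 3, R3, (2, 3))
(1, 0, R2, (0, 1))
(1, 0, R2, (0, 3))
(1, 0, R2, (1, 3))
(1, 0, R3, (2, 3))
(1, 0, R7, (1,))
(1, 0, R7, (3,))
(1, 1, R3, (2, 3))
(1, 2, R3, (2, 3))
(1, 3, R3, (2, 3))
(2, 0, R3, (2, 3))
(2, 1, R3, (2, 3))
(2, 2, R3, (2, 3))
(2, 3, R3, (2, 3))
(3, 0, R1, (0, 3))
(3, 0, R2, (1, 2))
(3, 0, R4, (0, 2))
(4, 0, R1, (1, 2))
(4, 0, R2, (0, 3))
(4, 0, R3, (2, 3))
(4, 0, R4, (0, 2))
(4, 0, R7, (3,))
(4, 1, R3, (2, 3))
(4, 2, R3, (2, 3))
(4, 3, R3, (2, 3))
(5, 0, R2, (0, 3))
(5, 0, R3, (2, 3))
(5, 0, R4, (0, 2))
(5, 0, R7, (3,))
(5, 1, R3, (2, 3))
(5, 2, R3, (2, 3))
(5, 3, R3, (2, 3))
(6, 0, R2, (0, 1))
(6, 0, R2, (0, 3))
(6, 0, R2, (1, 3))
(6, 0, R3, (2, 3))
(6, 1, R3, (2, 3))
(6, 2, R3, (2, 3))
(6, 3, R3, (2, 3))
(7, 0, R2, (0, 3))
(7, 0, R2, (1, 2))
(7, 0, R3, (2, 3))
(7, 0, R8, (0, 3))
(7, 1, R3, (2, 3))
(7, 2, R3, (2, 3))
(7, 3, R3, (2, 3))
(8, 0, R1, (1, 2))
(8, 0, R2, (0, 1))
(8, 0, R2, (0, 2))
(8, 0, R3, (2, 3))
(8, 1, R3, (2, 3))
(8, 2, R3, (2, 3))
(8, 3, R3, (2, 3))
(8, 3, R6, (0, 3))

bar 0: v0=F3 v1=F4 v2=C5 v3=A4 downbeat M3
bar 1: v0=E3 v1=B3 v2=G4 v3=B3 downbeat P5
bar 2: v0=D3 v1=B3 v2=F4 v3=D4 downbeat P8
bar 3: v0=F3 v1=A3 v2=E4 v3=F4 downbeat P8
bar 4: v0=E3 v1=G3 v2=D4 v3=B3 downbeat P5
bar 5: v0=F3 v1=D4 v2=G4 v3=F4 downbeat P8
bar 6: v0=D3 v1=A3 v2=F4 v3=A3 downbeat P5
bar 7: v0=E3 v1=C4 v2=G4 v3=E4 downbeat P8
bar 8: v0=F3 v1=F4 v2=C5 v3=A4 downbeat M3
  -> R3 @ bar 0 tick 0 v(2, 3): C5 above A4
  -> R5 @ bar 0 tick 0 v(0, 3): opens on M3
  -> R3 @ bar 0 tick 1 v(2, 3): C5 above A4
  -> R3 @ bar 0 tick 2 v(2, 3): C5 above A4
  -> R3 @ bar 0 tick 3 v(2, 3): C5 above A4
  -> R2 @ bar 1 tick 0 v(0, 1): F3/F4 P8 -> E3/B3 P5 similar
  -> R2 @ bar 1 tick 0 v(0, 3): F3/A4 M3 -> E3/B3 P5 similar
  -> R2 @ bar 1 tick 0 v(1, 3): F4/A4 M3 -> B3/B3 P1 similar
  -> R3 @ bar 1 tick 0 v(2, 3): G4 above B3
  -> R7 @ bar 1 tick 0 v(1,): F4->B3 leap 6st
  -> R7 @ bar 1 tick 0 v(3,): A4->B3 leap 10st
  -> R3 @ bar 1 tick 1 v(2, 3): G4 above B3
  -> R3 @ bar 1 tick 2 v(2, 3): G4 above B3
  -> R3 @ bar 1 tick 3 v(2, 3): G4 above B3
  -> R3 @ bar 2 tick 0 v(2, 3): F4 above D4
  -> R3 @ bar 2 tick 1 v(2, 3): F4 above D4
  -> R3 @ bar 2 tick 2 v(2, 3): F4 above D4
  -> R3 @ bar 2 tick 3 v(2, 3): F4 above D4
  -> R1 @ bar 3 tick 0 v(0, 3): D3/D4 P8 -> F3/F4 P8 similar
  -> R2 @ bar 3 tick 0 v(1, 2): B3/F4 TT -> A3/E4 P5 similar
  -> R4 @ bar 3 tick 0 v(0, 2): F3/E4 M7 untreated
  -> R1 @ bar 4 tick 0 v(1, 2): A3/E4 P5 -> G3/D4 P5 similar
  -> R2 @ bar 4 tick 0 v(0, 3): F3/F4 P8 -> E3/B3 P5 similar
  -> R3 @ bar 4 tick 0 v(2, 3): D4 above B3
  -> R4 @ bar 4 tick 0 v(0, 2): E3/D4 m7 untreated
  -> R7 @ bar 4 tick 0 v(3,): F4->B3 leap 6st
  -> R3 @ bar 4 tick 1 v(2, 3): D4 above B3
  -> R3 @ bar 4 tick 2 v(2, 3): D4 above B3
  -> R3 @ bar 4 tick 3 v(2, 3): D4 above B3
  -> R2 @ bar 5 tick 0 v(0, 3): E3/B3 P5 -> F3/F4 P8 similar
  -> R3 @ bar 5 tick 0 v(2, 3): G4 above F4
  -> R4 @ bar 5 tick 0 v(0, 2): F3/G4 M2 untreated
  -> R7 @ bar 5 tick 0 v(3,): B3->F4 leap 6st
  -> R3 @ bar 5 tick 1 v(2, 3): G4 above F4
  -> R3 @ bar 5 tick 2 v(2, 3): G4 above F4
  -> R3 @ bar 5 tick 3 v(2, 3): G4 above F4
  -> R2 @ bar 6 tick 0 v(0, 1): F3/D4 M6 -> D3/A3 P5 similar
  -> R2 @ bar 6 tick 0 v(0, 3): F3/F4 P8 -> D3/A3 P5 similar
  -> R2 @ bar 6 tick 0 v(1, 3): D4/F4 m3 -> A3/A3 P1 similar
  -> R3 @ bar 6 tick 0 v(2, 3): F4 above A3
  -> R3 @ bar 6 tick 1 v(2, 3): F4 above A3
  -> R3 @ bar 6 tick 2 v(2, 3): F4 above A3
  -> R3 @ bar 6 tick 3 v(2, 3): F4 above A3
  -> R2 @ bar 7 tick 0 v(0, 3): D3/A3 P5 -> E3/E4 P8 similar
  -> R2 @ bar 7 tick 0 v(1, 2): A3/F4 m6 -> C4/G4 P5 similar
  -> R3 @ bar 7 tick 0 v(2, 3): G4 above E4
  -> R8 @ bar 7 tick 0 v(0, 3): penult P8 not 3rd/6th
  -> R3 @ bar 7 tick 1 v(2, 3): G4 above E4
  -> R3 @ bar 7 tick 2 v(2, 3): G4 above E4
  -> R3 @ bar 7 tick 3 v(2, 3): G4 above E4
  -> R1 @ bar 8 tick 0 v(1, 2): C4/G4 P5 -> F4/C5 P5 similar
  -> R2 @ bar 8 tick 0 v(0, 1): E3/C4 m6 -> F3/F4 P8 similar
  -> R2 @ bar 8 tick 0 v(0, 2): E3/G4 m3 -> F3/C5 P5 similar
  -> R3 @ bar 8 tick 0 v(2, 3): C5 above A4
  -> R3 @ bar 8 tick 1 v(2, 3): C5 above A4
  -> R3 @ bar 8 tick 2 v(2, 3): C5 above A4
  -> R3 @ bar 8 tick 3 v(2, 3): C5 above A4
  -> R6 @ bar 8 tick 3 v(0, 3): closes on M3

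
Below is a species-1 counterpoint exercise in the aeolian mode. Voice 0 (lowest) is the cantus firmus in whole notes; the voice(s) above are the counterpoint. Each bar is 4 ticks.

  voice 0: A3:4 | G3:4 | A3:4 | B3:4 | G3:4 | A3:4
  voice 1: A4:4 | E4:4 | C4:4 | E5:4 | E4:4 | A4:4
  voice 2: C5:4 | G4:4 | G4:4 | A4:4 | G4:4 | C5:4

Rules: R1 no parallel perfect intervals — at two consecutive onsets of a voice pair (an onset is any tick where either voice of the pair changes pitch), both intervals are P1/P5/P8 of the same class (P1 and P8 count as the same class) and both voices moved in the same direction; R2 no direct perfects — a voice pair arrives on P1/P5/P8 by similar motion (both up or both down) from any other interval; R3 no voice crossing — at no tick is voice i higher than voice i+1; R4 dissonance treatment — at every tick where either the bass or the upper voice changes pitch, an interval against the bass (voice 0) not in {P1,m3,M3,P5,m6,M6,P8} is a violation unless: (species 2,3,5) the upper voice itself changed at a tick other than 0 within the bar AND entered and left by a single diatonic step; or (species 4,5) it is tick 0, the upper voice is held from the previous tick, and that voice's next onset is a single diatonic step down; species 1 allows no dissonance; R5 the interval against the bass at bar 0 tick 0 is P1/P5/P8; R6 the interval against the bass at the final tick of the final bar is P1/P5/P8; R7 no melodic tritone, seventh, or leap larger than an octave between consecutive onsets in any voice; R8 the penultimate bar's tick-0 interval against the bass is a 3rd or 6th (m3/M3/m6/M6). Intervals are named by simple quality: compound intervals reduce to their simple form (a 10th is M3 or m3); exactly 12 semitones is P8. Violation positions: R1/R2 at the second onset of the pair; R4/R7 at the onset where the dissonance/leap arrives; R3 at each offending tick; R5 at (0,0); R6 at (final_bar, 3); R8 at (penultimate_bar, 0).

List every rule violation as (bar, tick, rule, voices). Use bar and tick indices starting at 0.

bar 0: v0=A3 v1=A4 v2=C5 downbeat m3
bar 1: v0=G3 v1=E4 v2=G4 downbeat P8
bar 2: v0=A3 v1=C4 v2=G4 downbeat m7
bar 3: v0=B3 v1=E5 v2=A4 downbeat m7
bar 4: v0=G3 v1=E4 v2=G4 downbeat P8
bar 5: v0=A3 v1=A4 v2=C5 downbeat m3
  -> R5 @ bar 0 tick 0 v(0, 2): opens on m3
  -> R2 @ bar 1 tick 0 v(0, 2): A3/C5 m3 -> G3/G4 P8 similar
  -> R4 @ bar 2 tick 0 v(0, 2): A3/G4 m7 untreated
  -> R1 @ bar 3 tick 0 v(1, 2): C4/G4 P5 -> E5/A4 P5 similar
  -> R3 @ bar 3 tick 0 v(1, 2): E5 above A4
  -> R4 @ bar 3 tick 0 v(0, 1): B3/E5 P4 untreated
  -> R4 @ bar 3 tick 0 v(0, 2): B3/A4 m7 untreated
  -> R7 @ bar 3 tick 0 v(1,): C4->E5 leap 16st
  -> R3 @ bar 3 tick 1 v(1, 2): E5 above A4
  -> R3 @ bar 3 tick 2 v(1, 2): E5 above A4
  -> R3 @ bar 3 tick 3 v(1, 2): E5 above A4
  -> R2 @ bar 4 tick 0 v(0, 2): B3/A4 m7 -> G3/G4 P8 similar
  -> R8 @ bar 4 tick 0 v(0, 2): penult P8 not 3rd/6th
  -> R2 @ bar 5 tick 0 v(0, 1): G3/E4 M6 -> A3/A4 P8 similar
  -> R6 @ bar 5 tick 3 v(0, 2): closes on m3

(0, 0, R5, (0, 2))
(1, 0, R2, (0, 2))
(2, 0, R4, (0, 2))
(3, 0, R1, (1, 2))
(3, 0, R3, (1, 2))
(3, 0, R4, (0, 1))
(3, 0, R4, (0, 2))
(3, 0, R7, (1,))
(3, 1, R3, (1, 2))
(3, 2, R3, (1, 2))
(3, 3, R3, (1, 2))
(4, 0, R2, (0, 2))
(4, 0, R8, (0, 2))
(5, 0, R2, (0, 1))
(5, 3, R6, (0, 2))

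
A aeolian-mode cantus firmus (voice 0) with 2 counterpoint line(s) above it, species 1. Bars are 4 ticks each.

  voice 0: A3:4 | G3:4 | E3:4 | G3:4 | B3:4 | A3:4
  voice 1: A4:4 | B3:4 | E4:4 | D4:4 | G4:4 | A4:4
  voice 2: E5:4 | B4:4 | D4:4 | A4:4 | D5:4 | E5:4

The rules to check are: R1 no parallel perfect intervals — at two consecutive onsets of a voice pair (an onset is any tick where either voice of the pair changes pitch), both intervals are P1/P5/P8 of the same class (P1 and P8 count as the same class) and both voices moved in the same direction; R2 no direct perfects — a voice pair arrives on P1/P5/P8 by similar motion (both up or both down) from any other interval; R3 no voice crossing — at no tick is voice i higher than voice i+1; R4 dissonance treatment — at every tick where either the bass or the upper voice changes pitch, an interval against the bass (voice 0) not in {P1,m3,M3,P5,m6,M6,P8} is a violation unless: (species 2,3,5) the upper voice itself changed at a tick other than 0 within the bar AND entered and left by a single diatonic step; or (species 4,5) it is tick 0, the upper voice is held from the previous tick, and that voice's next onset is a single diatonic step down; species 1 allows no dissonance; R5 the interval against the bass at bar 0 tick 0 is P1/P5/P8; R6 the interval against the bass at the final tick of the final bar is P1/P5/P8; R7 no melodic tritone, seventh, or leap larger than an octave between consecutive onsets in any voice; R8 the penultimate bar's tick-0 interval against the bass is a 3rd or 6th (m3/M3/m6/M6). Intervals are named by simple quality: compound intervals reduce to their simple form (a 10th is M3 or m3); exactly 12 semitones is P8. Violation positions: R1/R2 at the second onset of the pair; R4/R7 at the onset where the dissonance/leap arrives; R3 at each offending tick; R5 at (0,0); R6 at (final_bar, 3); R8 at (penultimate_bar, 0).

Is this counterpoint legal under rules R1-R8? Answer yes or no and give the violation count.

bar 0: v0=A3 v1=A4 v2=E5 (P5)
bar 1: v0=G3 v1=B3 v2=B4 (M3)
bar 2: v0=E3 v1=E4 v2=D4 (m7)
bar 3: v0=G3 v1=D4 v2=A4 (M2)
bar 4: v0=B3 v1=G4 v2=D5 (m3)
bar 5: v0=A3 v1=A4 v2=E5 (P5)
  R2 @ bar1.0: A4/E5 P5 -> B3/B4 P8 similar
  R7 @ bar1.0: A4->B3 leap 10st
  R3 @ bar2.0: E4 above D4
  R4 @ bar2.0: E3/D4 m7 untreated
  R3 @ bar2.1: E4 above D4
  R3 @ bar2.2: E4 above D4
  R3 @ bar2.3: E4 above D4
  R4 @ bar3.0: G3/A4 M2 untreated
  R1 @ bar4.0: D4/A4 P5 -> G4/D5 P5 similar
  R1 @ bar5.0: G4/D5 P5 -> A4/E5 P5 similar

No (10 violations)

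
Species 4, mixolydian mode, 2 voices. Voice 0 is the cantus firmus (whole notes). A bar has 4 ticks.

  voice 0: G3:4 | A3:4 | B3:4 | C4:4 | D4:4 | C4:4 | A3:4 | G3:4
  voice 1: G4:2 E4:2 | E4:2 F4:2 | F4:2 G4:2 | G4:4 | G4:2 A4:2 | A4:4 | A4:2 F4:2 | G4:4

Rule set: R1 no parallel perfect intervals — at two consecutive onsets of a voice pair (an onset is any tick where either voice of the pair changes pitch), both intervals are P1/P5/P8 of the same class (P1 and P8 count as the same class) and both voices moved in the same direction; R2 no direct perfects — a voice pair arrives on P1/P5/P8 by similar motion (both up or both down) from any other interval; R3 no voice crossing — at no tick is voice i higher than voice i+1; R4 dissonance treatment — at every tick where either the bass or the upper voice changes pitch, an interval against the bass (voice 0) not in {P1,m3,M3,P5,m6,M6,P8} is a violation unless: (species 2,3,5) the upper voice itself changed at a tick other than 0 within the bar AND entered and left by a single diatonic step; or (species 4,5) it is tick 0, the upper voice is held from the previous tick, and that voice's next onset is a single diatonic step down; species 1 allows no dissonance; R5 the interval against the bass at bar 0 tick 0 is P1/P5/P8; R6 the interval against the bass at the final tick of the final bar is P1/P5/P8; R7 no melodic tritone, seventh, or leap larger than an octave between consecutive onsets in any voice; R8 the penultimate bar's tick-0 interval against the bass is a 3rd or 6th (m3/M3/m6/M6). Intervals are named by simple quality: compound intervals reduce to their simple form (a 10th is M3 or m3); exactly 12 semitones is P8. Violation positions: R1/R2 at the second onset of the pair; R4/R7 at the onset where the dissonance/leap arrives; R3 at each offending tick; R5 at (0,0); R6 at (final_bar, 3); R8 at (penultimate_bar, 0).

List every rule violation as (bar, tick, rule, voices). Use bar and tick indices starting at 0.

(2, 0, R4, (0, 1))
(4, 0, R4, (0, 1))
(6, 0, R8, (0, 1))

bar 0: v0=G3 v1=G4 downbeat P8
bar 1: v0=A3 v1=E4 downbeat P5
bar 2: v0=B3 v1=F4 downbeat TT
bar 3: v0=C4 v1=G4 downbeat P5
bar 4: v0=D4 v1=G4 downbeat P4
bar 5: v0=C4 v1=A4 downbeat M6
bar 6: v0=A3 v1=A4 downbeat P8
bar 7: v0=G3 v1=G4 downbeat P8
  -> R4 @ bar 2 tick 0 v(0, 1): B3/F4 TT untreated
  -> R4 @ bar 4 tick 0 v(0, 1): D4/G4 P4 untreated
  -> R8 @ bar 6 tick 0 v(0, 1): penult P8 not 3rd/6th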